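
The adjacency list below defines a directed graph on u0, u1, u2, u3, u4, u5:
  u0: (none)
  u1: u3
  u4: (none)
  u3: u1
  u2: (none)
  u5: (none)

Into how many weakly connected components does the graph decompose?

5

From u0: component {u0}.
From u1: component {u1, u3}.
From u2: component {u2}.
From u4: component {u4}.
From u5: component {u5}.
That's 5 components.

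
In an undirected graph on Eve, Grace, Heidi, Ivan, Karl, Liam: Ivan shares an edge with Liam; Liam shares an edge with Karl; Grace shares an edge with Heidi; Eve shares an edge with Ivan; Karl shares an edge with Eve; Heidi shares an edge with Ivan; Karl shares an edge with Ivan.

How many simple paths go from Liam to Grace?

Liam–Ivan–Heidi–Grace
Liam–Karl–Eve–Ivan–Heidi–Grace
Liam–Karl–Ivan–Heidi–Grace

3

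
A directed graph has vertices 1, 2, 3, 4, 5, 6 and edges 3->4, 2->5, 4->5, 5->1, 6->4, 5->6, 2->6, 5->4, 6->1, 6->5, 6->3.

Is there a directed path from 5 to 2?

Explore from 5.
Distance 1: reach 1, 4, 6.
Distance 2: reach 3.
The search from 5 is exhausted; no directed path reaches 2.

No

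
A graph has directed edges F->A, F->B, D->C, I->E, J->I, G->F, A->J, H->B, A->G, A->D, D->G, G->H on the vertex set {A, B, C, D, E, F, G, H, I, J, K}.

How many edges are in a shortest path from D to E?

6

Distance 0: D.
Distance 1: C, G.
Distance 2: F, H.
Distance 3: A, B.
Distance 4: J.
Distance 5: I.
Distance 6: E — contains E.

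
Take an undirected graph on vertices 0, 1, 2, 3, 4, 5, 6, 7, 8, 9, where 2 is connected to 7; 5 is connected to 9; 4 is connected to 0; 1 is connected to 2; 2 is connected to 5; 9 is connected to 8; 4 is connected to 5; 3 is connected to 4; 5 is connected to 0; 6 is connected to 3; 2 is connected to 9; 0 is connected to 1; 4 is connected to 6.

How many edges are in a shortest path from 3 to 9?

Distance 0: 3.
Distance 1: 4, 6.
Distance 2: 0, 5.
Distance 3: 1, 2, 9 — contains 9.

3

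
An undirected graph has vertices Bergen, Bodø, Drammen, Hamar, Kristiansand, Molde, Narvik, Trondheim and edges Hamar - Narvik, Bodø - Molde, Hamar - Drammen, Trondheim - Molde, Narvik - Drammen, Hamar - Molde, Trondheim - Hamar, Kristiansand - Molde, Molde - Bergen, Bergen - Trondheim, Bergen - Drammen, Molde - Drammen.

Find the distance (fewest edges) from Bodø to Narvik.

Distance 0: Bodø.
Distance 1: Molde.
Distance 2: Bergen, Drammen, Hamar, Kristiansand, Trondheim.
Distance 3: Narvik — contains Narvik.

3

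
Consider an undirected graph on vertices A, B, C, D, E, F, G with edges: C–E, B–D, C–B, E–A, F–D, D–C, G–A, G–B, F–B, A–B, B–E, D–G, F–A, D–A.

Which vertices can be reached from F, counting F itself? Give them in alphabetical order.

Start at F.
Its neighbours: A, B, D.
Then their neighbours: C, E, G.
Every vertex is now reached.

A, B, C, D, E, F, G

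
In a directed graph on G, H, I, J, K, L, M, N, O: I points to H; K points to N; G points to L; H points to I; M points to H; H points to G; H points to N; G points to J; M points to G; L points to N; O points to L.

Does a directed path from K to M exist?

No

Explore from K.
Distance 1: reach N.
The search from K is exhausted; no directed path reaches M.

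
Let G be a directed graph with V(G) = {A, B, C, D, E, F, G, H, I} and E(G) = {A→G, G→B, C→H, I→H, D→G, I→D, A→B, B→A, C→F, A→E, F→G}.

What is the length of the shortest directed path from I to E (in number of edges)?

5

Distance 0: I.
Distance 1: D, H.
Distance 2: G.
Distance 3: B.
Distance 4: A.
Distance 5: E — contains E.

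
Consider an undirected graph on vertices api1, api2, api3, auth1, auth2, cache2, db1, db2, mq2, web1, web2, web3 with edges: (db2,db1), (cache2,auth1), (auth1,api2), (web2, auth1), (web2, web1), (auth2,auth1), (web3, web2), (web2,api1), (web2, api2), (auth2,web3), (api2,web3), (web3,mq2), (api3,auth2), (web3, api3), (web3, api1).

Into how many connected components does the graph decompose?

From api1: component {api1, api2, api3, auth1, auth2, cache2, mq2, web1, web2, web3}.
From db1: component {db1, db2}.
That's 2 components.

2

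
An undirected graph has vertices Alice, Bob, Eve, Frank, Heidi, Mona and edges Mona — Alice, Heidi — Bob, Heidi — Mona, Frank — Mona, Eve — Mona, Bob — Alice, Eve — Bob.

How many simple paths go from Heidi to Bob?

Heidi–Bob
Heidi–Mona–Alice–Bob
Heidi–Mona–Eve–Bob

3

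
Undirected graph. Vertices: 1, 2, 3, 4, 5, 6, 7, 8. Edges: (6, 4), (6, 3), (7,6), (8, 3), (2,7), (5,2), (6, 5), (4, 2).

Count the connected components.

From 1: component {1}.
From 2: component {2, 3, 4, 5, 6, 7, 8}.
That's 2 components.

2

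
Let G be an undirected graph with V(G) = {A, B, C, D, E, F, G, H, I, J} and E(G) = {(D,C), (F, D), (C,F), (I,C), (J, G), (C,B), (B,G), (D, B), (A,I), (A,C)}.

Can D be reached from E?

E has no edges, so nothing is reachable from it.

No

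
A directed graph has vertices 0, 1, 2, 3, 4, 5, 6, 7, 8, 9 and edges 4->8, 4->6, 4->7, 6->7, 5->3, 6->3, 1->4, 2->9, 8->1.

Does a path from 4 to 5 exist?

Explore from 4.
Distance 1: reach 6, 7, 8.
Distance 2: reach 1, 3.
The search from 4 is exhausted; no directed path reaches 5.

No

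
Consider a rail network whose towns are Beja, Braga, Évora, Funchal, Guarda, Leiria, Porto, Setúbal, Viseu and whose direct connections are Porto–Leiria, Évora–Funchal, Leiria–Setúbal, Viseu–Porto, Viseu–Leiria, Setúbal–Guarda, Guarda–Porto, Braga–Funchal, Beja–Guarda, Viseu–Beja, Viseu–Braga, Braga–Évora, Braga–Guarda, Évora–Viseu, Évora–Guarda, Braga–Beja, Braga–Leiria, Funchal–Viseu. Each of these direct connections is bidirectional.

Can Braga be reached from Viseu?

Yes

Explore from Viseu.
Distance 1: reach Beja, Braga, Évora, Funchal, Leiria, Porto.
Found Braga.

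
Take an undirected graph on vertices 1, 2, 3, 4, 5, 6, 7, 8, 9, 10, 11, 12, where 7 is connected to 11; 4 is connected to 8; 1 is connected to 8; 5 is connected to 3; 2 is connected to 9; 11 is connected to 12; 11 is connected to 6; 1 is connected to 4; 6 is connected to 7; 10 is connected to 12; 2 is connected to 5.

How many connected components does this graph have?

From 1: component {1, 4, 8}.
From 2: component {2, 3, 5, 9}.
From 6: component {6, 7, 10, 11, 12}.
That's 3 components.

3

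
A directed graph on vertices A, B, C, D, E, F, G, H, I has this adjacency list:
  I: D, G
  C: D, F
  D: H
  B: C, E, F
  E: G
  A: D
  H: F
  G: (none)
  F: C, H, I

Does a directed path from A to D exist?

Explore from A.
Distance 1: reach D.
Found D.

Yes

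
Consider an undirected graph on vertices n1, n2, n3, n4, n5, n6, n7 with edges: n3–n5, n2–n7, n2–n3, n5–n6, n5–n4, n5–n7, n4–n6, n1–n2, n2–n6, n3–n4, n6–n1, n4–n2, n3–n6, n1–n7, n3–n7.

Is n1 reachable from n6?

Explore from n6.
Distance 1: reach n1, n2, n3, n4, n5.
Found n1.

Yes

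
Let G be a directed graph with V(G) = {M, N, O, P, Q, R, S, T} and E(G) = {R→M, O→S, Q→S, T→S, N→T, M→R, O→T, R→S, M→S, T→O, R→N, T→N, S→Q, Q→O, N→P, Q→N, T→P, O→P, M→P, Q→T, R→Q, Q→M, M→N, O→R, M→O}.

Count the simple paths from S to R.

6

S→Q→M→N→T→O→R
S→Q→M→O→R
S→Q→M→R
S→Q→N→T→O→R
S→Q→O→R
S→Q→T→O→R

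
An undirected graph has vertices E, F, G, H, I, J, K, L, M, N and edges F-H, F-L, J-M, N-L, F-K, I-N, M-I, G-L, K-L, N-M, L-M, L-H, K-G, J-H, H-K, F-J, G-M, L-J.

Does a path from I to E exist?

Explore from I.
Distance 1: reach M, N.
Distance 2: reach G, J, L.
Distance 3: reach F, H, K.
The search is exhausted without reaching E; it lies in a different component.

No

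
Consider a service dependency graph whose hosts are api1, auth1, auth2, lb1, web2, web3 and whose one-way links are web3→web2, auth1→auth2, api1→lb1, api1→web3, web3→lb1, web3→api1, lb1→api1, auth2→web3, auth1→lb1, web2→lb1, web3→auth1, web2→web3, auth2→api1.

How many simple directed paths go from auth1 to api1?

5

auth1→auth2→api1
auth1→auth2→web3→api1
auth1→auth2→web3→lb1→api1
auth1→auth2→web3→web2→lb1→api1
auth1→lb1→api1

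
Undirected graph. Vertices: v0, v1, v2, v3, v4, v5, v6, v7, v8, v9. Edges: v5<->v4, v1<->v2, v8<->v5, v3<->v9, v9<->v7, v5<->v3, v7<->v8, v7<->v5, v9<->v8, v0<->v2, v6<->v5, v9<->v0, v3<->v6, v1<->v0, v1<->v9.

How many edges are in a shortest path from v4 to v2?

5

Distance 0: v4.
Distance 1: v5.
Distance 2: v3, v6, v7, v8.
Distance 3: v9.
Distance 4: v0, v1.
Distance 5: v2 — contains v2.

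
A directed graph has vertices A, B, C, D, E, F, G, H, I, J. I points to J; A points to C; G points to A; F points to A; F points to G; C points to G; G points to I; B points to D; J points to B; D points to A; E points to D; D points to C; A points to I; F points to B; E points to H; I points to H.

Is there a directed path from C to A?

Yes

Explore from C.
Distance 1: reach G.
Distance 2: reach A, I.
Found A.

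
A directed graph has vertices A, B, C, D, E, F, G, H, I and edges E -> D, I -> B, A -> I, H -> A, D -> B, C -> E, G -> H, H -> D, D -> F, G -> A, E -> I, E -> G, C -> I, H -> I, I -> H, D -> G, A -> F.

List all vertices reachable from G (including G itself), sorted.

Start at G.
Its neighbours: A, H.
Then their neighbours: D, F, I.
Then next layer: B.
Nothing further is reachable.

A, B, D, F, G, H, I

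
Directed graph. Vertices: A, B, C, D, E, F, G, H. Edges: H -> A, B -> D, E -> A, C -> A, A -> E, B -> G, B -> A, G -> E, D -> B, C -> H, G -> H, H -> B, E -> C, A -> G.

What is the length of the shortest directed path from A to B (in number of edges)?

3

Distance 0: A.
Distance 1: E, G.
Distance 2: C, H.
Distance 3: B — contains B.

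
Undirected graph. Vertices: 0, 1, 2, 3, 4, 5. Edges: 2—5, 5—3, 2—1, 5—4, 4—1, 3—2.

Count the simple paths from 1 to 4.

1–2–3–5–4
1–2–5–4
1–4

3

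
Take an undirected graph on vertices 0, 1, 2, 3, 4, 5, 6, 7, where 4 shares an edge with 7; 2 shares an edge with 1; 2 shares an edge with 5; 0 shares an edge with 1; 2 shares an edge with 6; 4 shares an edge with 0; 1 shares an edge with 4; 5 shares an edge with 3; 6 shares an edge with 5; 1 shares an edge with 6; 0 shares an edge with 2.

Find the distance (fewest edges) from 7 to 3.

Distance 0: 7.
Distance 1: 4.
Distance 2: 0, 1.
Distance 3: 2, 6.
Distance 4: 5.
Distance 5: 3 — contains 3.

5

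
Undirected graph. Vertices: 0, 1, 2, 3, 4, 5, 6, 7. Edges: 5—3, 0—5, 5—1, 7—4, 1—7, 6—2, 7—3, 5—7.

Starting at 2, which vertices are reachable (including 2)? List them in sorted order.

Start at 2.
Its neighbours: 6.
Nothing further is reachable.

2, 6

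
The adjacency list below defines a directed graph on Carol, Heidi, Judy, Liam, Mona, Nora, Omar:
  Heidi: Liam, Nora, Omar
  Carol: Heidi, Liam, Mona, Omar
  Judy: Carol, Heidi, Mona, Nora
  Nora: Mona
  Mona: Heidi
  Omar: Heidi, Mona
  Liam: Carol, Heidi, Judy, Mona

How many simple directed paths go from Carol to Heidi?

Carol→Heidi
Carol→Liam→Heidi
Carol→Liam→Judy→Heidi
Carol→Liam→Judy→Mona→Heidi
Carol→Liam→Judy→Nora→Mona→Heidi
Carol→Liam→Mona→Heidi
Carol→Mona→Heidi
Carol→Omar→Heidi
Carol→Omar→Mona→Heidi

9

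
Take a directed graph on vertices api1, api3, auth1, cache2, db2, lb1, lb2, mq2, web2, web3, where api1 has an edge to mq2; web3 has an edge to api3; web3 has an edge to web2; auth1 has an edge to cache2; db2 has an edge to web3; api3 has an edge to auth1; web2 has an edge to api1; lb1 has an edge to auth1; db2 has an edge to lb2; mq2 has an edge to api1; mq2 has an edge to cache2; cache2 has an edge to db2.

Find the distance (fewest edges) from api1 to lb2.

Distance 0: api1.
Distance 1: mq2.
Distance 2: cache2.
Distance 3: db2.
Distance 4: lb2, web3 — contains lb2.

4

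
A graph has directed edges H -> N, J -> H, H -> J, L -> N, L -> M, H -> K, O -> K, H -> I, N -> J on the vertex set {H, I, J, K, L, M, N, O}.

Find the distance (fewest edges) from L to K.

4

Distance 0: L.
Distance 1: M, N.
Distance 2: J.
Distance 3: H.
Distance 4: I, K — contains K.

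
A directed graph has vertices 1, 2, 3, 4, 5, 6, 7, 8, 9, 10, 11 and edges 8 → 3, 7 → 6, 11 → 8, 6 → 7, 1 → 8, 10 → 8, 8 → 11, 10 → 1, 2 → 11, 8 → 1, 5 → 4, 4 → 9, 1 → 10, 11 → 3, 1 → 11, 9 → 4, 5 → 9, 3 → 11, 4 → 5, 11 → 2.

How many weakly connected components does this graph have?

From 1: component {1, 2, 3, 8, 10, 11}.
From 4: component {4, 5, 9}.
From 6: component {6, 7}.
That's 3 components.

3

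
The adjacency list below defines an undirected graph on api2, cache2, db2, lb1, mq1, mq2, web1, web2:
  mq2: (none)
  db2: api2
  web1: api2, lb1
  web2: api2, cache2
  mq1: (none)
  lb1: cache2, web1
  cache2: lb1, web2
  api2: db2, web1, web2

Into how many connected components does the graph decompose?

From api2: component {api2, cache2, db2, lb1, web1, web2}.
From mq1: component {mq1}.
From mq2: component {mq2}.
That's 3 components.

3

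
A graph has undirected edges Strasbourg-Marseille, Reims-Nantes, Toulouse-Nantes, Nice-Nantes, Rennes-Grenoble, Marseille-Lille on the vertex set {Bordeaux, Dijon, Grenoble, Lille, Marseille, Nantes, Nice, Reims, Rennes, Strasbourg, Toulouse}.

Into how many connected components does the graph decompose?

From Bordeaux: component {Bordeaux}.
From Dijon: component {Dijon}.
From Grenoble: component {Grenoble, Rennes}.
From Lille: component {Lille, Marseille, Strasbourg}.
From Nantes: component {Nantes, Nice, Reims, Toulouse}.
That's 5 components.

5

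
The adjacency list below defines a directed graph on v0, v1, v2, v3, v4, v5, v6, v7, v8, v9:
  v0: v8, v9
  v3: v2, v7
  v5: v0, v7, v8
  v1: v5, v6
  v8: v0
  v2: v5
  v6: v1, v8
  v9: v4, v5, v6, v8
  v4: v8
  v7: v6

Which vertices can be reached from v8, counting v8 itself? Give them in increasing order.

v0, v1, v4, v5, v6, v7, v8, v9

Start at v8.
Its neighbours: v0.
Then their neighbours: v9.
Then next layer: v4, v5, v6.
Then next layer: v1, v7.
Nothing further is reachable.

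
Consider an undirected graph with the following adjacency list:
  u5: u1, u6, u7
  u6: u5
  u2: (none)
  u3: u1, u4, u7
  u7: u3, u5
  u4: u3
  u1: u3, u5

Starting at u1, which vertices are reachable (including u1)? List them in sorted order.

Start at u1.
Its neighbours: u3, u5.
Then their neighbours: u4, u6, u7.
Nothing further is reachable.

u1, u3, u4, u5, u6, u7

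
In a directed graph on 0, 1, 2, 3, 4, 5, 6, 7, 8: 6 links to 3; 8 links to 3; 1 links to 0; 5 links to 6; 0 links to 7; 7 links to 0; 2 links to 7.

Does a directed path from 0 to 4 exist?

No

Explore from 0.
Distance 1: reach 7.
The search from 0 is exhausted; no directed path reaches 4.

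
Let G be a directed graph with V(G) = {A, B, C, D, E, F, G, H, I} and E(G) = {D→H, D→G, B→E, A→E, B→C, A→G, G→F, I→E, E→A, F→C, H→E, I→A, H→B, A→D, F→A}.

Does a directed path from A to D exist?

Yes

Explore from A.
Distance 1: reach D, E, G.
Found D.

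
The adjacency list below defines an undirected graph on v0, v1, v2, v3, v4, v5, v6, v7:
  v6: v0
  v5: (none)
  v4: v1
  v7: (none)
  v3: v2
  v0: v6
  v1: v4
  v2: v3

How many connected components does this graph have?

5

From v0: component {v0, v6}.
From v1: component {v1, v4}.
From v2: component {v2, v3}.
From v5: component {v5}.
From v7: component {v7}.
That's 5 components.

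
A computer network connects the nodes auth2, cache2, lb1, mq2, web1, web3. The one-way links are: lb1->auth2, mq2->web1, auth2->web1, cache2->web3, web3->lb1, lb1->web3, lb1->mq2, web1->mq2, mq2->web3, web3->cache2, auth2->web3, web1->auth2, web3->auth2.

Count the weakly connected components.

From auth2: component {auth2, cache2, lb1, mq2, web1, web3}.
That's 1 component.

1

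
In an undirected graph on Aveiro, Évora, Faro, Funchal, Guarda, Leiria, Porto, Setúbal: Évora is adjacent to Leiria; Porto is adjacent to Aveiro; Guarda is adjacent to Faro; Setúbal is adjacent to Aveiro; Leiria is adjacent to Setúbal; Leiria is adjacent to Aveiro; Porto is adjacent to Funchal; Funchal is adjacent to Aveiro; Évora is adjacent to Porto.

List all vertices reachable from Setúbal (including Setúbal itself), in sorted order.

Aveiro, Évora, Funchal, Leiria, Porto, Setúbal

Start at Setúbal.
Its neighbours: Aveiro, Leiria.
Then their neighbours: Évora, Funchal, Porto.
Nothing further is reachable.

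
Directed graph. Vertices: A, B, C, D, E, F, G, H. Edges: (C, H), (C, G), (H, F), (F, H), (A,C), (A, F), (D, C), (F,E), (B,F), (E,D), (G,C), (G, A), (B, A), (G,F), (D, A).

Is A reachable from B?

Yes

Explore from B.
Distance 1: reach A, F.
Found A.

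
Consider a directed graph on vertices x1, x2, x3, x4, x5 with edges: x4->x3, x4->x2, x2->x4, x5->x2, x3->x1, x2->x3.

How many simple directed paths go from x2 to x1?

x2→x3→x1
x2→x4→x3→x1

2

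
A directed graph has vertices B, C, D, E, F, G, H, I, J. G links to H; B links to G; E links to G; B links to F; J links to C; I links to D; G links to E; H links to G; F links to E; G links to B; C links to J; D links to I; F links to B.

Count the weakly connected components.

From B: component {B, E, F, G, H}.
From C: component {C, J}.
From D: component {D, I}.
That's 3 components.

3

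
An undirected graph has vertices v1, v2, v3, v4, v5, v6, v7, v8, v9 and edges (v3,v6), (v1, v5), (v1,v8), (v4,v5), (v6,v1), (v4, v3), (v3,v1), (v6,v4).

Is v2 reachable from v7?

v7 has no edges, so nothing is reachable from it.

No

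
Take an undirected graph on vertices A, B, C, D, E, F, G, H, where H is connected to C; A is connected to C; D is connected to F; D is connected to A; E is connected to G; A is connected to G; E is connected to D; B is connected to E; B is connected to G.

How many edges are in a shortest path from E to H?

4

Distance 0: E.
Distance 1: B, D, G.
Distance 2: A, F.
Distance 3: C.
Distance 4: H — contains H.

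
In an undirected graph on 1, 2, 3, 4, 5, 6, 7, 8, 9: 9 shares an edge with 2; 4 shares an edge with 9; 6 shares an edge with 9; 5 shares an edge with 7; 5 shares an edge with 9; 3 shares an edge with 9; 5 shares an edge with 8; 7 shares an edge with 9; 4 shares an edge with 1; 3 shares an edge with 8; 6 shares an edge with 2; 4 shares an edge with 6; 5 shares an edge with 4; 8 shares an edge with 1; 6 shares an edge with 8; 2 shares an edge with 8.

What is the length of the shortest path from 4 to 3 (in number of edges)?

Distance 0: 4.
Distance 1: 1, 5, 6, 9.
Distance 2: 2, 3, 7, 8 — contains 3.

2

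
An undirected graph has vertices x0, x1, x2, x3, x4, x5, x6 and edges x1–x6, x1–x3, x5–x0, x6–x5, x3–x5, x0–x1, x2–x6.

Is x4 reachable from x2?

No

Explore from x2.
Distance 1: reach x6.
Distance 2: reach x1, x5.
Distance 3: reach x0, x3.
The search is exhausted without reaching x4; it lies in a different component.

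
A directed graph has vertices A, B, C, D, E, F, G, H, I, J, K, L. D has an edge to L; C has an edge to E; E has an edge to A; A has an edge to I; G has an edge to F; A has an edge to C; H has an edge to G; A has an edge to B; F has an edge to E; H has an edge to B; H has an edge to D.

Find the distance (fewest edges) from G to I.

Distance 0: G.
Distance 1: F.
Distance 2: E.
Distance 3: A.
Distance 4: B, C, I — contains I.

4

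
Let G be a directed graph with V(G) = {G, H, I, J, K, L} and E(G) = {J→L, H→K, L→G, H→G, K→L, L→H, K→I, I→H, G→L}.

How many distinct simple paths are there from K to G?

3

K→I→H→G
K→L→G
K→L→H→G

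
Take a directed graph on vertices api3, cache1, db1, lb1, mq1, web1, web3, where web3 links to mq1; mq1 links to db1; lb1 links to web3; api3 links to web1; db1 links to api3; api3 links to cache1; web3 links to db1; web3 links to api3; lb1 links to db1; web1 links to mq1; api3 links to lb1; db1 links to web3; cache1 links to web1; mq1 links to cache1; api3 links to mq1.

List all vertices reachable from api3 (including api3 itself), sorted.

api3, cache1, db1, lb1, mq1, web1, web3

Start at api3.
Its neighbours: cache1, lb1, mq1, web1.
Then their neighbours: db1, web3.
Every vertex is now reached.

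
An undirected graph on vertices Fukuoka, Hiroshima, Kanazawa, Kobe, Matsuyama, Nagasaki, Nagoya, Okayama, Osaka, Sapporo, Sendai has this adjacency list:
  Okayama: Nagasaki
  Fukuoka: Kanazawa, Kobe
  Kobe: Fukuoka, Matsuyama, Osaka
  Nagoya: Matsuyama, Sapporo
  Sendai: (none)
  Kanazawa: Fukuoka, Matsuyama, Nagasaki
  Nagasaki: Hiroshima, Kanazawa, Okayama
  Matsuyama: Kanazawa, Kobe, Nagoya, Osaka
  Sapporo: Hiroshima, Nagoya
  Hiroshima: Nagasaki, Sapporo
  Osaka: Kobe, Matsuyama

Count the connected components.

2

From Fukuoka: component {Fukuoka, Hiroshima, Kanazawa, Kobe, Matsuyama, Nagasaki, Nagoya, Okayama, Osaka, Sapporo}.
From Sendai: component {Sendai}.
That's 2 components.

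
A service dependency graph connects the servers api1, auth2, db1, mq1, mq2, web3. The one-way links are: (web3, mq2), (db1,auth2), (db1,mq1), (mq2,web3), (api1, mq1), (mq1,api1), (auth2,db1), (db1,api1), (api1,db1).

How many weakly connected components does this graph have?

From api1: component {api1, auth2, db1, mq1}.
From mq2: component {mq2, web3}.
That's 2 components.

2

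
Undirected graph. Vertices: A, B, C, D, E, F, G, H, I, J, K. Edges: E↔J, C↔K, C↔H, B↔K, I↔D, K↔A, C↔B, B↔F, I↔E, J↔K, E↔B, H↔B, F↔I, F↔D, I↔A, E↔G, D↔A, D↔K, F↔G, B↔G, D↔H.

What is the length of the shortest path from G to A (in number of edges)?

Distance 0: G.
Distance 1: B, E, F.
Distance 2: C, D, H, I, J, K.
Distance 3: A — contains A.

3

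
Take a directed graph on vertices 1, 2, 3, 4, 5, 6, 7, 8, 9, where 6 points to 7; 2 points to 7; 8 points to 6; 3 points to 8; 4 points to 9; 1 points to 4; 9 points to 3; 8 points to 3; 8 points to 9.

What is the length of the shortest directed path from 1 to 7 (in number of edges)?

6

Distance 0: 1.
Distance 1: 4.
Distance 2: 9.
Distance 3: 3.
Distance 4: 8.
Distance 5: 6.
Distance 6: 7 — contains 7.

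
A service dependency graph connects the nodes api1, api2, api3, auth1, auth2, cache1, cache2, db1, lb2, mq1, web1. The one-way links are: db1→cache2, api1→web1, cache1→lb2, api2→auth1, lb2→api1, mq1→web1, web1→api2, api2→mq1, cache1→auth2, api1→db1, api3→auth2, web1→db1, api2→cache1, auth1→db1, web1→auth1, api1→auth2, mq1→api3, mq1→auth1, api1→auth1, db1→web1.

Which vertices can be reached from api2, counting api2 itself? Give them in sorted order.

Start at api2.
Its neighbours: auth1, cache1, mq1.
Then their neighbours: api3, auth2, db1, lb2, web1.
Then next layer: api1, cache2.
Every vertex is now reached.

api1, api2, api3, auth1, auth2, cache1, cache2, db1, lb2, mq1, web1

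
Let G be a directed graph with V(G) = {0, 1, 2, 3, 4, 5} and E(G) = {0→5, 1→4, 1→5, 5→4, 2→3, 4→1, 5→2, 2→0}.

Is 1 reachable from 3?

No

3 has no outgoing edges, so nothing is reachable from it.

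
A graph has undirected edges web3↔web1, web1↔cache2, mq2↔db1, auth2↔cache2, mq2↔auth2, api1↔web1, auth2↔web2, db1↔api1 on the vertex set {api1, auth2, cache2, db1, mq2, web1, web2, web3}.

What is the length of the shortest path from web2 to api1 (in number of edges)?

Distance 0: web2.
Distance 1: auth2.
Distance 2: cache2, mq2.
Distance 3: db1, web1.
Distance 4: api1, web3 — contains api1.

4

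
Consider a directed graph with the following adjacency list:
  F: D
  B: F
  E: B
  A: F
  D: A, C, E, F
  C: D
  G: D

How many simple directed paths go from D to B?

1

D→E→B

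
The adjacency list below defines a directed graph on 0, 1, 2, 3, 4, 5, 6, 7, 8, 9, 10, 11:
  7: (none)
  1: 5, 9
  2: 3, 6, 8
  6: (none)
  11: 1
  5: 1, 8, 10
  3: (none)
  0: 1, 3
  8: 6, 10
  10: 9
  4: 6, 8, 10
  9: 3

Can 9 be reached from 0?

Explore from 0.
Distance 1: reach 1, 3.
Distance 2: reach 5, 9.
Found 9.

Yes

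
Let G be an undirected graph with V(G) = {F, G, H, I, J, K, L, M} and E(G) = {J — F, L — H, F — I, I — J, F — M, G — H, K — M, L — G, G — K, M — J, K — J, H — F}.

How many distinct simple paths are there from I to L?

I–F–H–G–L
I–F–H–L
I–F–J–K–G–H–L
I–F–J–K–G–L
I–F–J–M–K–G–H–L
I–F–J–M–K–G–L
I–F–M–J–K–G–H–L
I–F–M–J–K–G–L
... and 14 more.

22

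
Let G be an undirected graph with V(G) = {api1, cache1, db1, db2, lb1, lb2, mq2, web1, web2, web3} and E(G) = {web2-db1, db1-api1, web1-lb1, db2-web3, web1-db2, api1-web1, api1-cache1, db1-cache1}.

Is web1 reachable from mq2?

mq2 has no edges, so nothing is reachable from it.

No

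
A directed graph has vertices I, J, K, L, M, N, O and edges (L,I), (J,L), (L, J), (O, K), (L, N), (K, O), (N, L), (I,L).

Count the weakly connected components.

From I: component {I, J, L, N}.
From K: component {K, O}.
From M: component {M}.
That's 3 components.

3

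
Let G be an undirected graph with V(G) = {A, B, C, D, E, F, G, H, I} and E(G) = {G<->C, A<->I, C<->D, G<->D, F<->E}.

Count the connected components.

5

From A: component {A, I}.
From B: component {B}.
From C: component {C, D, G}.
From E: component {E, F}.
From H: component {H}.
That's 5 components.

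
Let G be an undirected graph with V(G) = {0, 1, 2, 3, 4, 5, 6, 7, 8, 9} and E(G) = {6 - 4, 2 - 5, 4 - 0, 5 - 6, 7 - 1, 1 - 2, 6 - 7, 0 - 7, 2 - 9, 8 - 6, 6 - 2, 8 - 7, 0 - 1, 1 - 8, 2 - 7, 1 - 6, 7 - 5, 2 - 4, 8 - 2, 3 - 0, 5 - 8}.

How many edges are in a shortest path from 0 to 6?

2

Distance 0: 0.
Distance 1: 1, 3, 4, 7.
Distance 2: 2, 5, 6, 8 — contains 6.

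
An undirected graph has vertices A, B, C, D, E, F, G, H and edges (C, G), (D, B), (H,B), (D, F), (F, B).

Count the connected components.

4

From A: component {A}.
From B: component {B, D, F, H}.
From C: component {C, G}.
From E: component {E}.
That's 4 components.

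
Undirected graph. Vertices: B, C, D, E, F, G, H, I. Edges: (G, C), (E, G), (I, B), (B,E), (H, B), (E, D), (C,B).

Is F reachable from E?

Explore from E.
Distance 1: reach B, D, G.
Distance 2: reach C, H, I.
The search is exhausted without reaching F; it lies in a different component.

No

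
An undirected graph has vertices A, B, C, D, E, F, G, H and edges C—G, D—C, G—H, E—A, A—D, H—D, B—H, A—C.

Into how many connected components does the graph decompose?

From A: component {A, B, C, D, E, G, H}.
From F: component {F}.
That's 2 components.

2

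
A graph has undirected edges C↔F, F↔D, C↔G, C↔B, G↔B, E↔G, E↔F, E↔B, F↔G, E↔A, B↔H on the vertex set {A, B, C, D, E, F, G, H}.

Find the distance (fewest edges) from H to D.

Distance 0: H.
Distance 1: B.
Distance 2: C, E, G.
Distance 3: A, F.
Distance 4: D — contains D.

4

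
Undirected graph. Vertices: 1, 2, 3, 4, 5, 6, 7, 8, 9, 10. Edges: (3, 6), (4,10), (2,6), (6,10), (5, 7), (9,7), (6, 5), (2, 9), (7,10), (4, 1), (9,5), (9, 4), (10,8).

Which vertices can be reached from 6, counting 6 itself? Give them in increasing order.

Start at 6.
Its neighbours: 2, 3, 5, 10.
Then their neighbours: 4, 7, 8, 9.
Then next layer: 1.
Every vertex is now reached.

1, 2, 3, 4, 5, 6, 7, 8, 9, 10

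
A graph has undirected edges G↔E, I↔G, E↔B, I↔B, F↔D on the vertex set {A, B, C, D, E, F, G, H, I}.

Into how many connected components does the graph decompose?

5

From A: component {A}.
From B: component {B, E, G, I}.
From C: component {C}.
From D: component {D, F}.
From H: component {H}.
That's 5 components.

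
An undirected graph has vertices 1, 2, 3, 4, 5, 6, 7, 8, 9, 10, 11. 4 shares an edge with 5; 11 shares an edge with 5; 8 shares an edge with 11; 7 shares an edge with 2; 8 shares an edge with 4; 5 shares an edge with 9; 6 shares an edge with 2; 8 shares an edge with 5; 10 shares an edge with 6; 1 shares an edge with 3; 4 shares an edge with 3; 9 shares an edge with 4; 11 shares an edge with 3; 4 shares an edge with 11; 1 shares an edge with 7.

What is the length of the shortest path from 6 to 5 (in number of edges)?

6

Distance 0: 6.
Distance 1: 2, 10.
Distance 2: 7.
Distance 3: 1.
Distance 4: 3.
Distance 5: 4, 11.
Distance 6: 5, 8, 9 — contains 5.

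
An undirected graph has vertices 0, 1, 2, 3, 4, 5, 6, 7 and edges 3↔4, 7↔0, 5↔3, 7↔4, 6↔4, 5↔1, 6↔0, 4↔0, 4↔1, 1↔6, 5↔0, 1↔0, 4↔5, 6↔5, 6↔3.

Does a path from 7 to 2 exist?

No

Explore from 7.
Distance 1: reach 0, 4.
Distance 2: reach 1, 3, 5, 6.
The search is exhausted without reaching 2; it lies in a different component.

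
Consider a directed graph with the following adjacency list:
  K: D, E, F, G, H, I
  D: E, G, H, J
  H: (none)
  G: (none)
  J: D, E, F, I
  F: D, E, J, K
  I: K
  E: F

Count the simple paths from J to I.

J→D→E→F→K→I
J→E→F→K→I
J→F→K→I
J→I

4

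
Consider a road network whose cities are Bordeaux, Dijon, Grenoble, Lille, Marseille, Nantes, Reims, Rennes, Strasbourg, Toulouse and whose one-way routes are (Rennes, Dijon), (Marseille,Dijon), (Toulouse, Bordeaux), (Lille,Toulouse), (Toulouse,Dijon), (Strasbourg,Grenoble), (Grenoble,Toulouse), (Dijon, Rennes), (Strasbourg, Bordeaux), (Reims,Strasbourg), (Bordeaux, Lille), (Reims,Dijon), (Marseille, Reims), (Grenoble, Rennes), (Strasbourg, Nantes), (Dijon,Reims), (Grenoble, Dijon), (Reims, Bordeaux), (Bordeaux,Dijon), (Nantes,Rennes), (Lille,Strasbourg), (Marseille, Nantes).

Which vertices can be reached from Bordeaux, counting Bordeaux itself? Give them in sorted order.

Bordeaux, Dijon, Grenoble, Lille, Nantes, Reims, Rennes, Strasbourg, Toulouse

Start at Bordeaux.
Its neighbours: Dijon, Lille.
Then their neighbours: Reims, Rennes, Strasbourg, Toulouse.
Then next layer: Grenoble, Nantes.
Nothing further is reachable.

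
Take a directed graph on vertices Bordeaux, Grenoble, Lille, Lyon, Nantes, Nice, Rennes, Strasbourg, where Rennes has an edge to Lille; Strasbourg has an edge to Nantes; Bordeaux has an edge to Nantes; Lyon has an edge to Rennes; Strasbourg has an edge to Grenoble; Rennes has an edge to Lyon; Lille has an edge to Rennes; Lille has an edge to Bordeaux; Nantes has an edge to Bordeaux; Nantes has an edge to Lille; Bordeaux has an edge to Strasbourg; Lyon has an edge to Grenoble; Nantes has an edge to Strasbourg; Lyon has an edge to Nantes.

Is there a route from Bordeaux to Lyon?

Yes

Explore from Bordeaux.
Distance 1: reach Nantes, Strasbourg.
Distance 2: reach Grenoble, Lille.
Distance 3: reach Rennes.
Distance 4: reach Lyon.
Found Lyon.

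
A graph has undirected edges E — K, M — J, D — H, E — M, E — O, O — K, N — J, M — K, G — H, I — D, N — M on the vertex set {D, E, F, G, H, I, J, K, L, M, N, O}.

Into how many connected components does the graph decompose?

From D: component {D, G, H, I}.
From E: component {E, J, K, M, N, O}.
From F: component {F}.
From L: component {L}.
That's 4 components.

4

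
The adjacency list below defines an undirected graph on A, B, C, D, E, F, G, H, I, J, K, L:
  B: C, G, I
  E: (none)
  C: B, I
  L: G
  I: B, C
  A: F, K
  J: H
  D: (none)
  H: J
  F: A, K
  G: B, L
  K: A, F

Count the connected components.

5

From A: component {A, F, K}.
From B: component {B, C, G, I, L}.
From D: component {D}.
From E: component {E}.
From H: component {H, J}.
That's 5 components.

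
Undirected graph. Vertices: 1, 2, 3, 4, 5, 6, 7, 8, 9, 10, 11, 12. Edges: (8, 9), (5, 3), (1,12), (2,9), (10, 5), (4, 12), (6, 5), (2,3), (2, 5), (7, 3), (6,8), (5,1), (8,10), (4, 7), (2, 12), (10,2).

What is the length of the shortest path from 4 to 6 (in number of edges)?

4

Distance 0: 4.
Distance 1: 7, 12.
Distance 2: 1, 2, 3.
Distance 3: 5, 9, 10.
Distance 4: 6, 8 — contains 6.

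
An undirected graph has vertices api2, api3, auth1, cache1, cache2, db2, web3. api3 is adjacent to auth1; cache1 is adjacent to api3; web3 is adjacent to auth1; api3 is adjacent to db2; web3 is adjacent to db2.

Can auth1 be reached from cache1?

Explore from cache1.
Distance 1: reach api3.
Distance 2: reach auth1, db2.
Found auth1.

Yes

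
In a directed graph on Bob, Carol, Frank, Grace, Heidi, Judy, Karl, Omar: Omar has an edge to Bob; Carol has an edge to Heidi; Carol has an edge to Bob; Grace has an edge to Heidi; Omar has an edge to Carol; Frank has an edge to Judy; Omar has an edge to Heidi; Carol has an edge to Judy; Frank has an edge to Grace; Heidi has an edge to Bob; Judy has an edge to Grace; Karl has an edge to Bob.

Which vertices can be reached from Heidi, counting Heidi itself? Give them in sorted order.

Start at Heidi.
Its neighbours: Bob.
Nothing further is reachable.

Bob, Heidi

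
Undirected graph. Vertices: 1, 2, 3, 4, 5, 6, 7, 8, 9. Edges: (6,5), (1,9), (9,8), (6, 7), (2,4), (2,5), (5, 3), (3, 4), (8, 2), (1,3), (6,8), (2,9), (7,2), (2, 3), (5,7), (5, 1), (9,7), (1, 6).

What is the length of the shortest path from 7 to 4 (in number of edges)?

Distance 0: 7.
Distance 1: 2, 5, 6, 9.
Distance 2: 1, 3, 4, 8 — contains 4.

2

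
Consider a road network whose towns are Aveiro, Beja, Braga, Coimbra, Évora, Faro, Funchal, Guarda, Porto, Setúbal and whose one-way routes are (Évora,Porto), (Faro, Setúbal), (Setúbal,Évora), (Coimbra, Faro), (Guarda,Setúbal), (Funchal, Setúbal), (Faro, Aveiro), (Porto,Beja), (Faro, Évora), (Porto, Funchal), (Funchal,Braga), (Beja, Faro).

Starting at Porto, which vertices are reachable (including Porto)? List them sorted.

Aveiro, Beja, Braga, Évora, Faro, Funchal, Porto, Setúbal

Start at Porto.
Its neighbours: Beja, Funchal.
Then their neighbours: Braga, Faro, Setúbal.
Then next layer: Aveiro, Évora.
Nothing further is reachable.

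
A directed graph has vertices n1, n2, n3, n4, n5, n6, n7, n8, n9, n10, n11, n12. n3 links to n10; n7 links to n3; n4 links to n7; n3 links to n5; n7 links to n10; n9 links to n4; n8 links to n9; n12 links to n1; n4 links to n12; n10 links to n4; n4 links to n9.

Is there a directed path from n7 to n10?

Explore from n7.
Distance 1: reach n3, n10.
Found n10.

Yes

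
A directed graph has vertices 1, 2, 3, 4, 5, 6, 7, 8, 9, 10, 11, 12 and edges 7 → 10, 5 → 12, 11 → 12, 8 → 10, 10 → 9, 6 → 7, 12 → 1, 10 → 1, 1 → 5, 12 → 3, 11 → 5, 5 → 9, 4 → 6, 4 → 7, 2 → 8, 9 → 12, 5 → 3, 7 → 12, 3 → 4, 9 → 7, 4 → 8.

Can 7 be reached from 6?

Yes

Explore from 6.
Distance 1: reach 7.
Found 7.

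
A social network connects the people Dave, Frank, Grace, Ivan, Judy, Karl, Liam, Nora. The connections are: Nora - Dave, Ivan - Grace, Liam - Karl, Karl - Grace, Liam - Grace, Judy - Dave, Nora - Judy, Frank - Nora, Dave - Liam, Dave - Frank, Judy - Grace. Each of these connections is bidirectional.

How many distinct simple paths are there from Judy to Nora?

Judy–Dave–Frank–Nora
Judy–Dave–Nora
Judy–Grace–Karl–Liam–Dave–Frank–Nora
Judy–Grace–Karl–Liam–Dave–Nora
Judy–Grace–Liam–Dave–Frank–Nora
Judy–Grace–Liam–Dave–Nora
Judy–Nora

7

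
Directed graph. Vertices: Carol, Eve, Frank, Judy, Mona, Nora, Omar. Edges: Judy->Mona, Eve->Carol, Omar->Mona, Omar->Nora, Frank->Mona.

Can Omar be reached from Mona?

No

Mona has no outgoing edges, so nothing is reachable from it.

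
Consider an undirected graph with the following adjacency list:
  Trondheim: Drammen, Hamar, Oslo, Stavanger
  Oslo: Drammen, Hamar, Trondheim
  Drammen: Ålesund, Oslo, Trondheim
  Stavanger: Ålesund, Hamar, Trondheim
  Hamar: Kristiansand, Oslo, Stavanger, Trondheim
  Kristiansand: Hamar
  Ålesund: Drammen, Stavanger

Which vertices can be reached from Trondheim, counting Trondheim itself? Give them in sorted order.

Start at Trondheim.
Its neighbours: Drammen, Hamar, Oslo, Stavanger.
Then their neighbours: Ålesund, Kristiansand.
Every vertex is now reached.

Ålesund, Drammen, Hamar, Kristiansand, Oslo, Stavanger, Trondheim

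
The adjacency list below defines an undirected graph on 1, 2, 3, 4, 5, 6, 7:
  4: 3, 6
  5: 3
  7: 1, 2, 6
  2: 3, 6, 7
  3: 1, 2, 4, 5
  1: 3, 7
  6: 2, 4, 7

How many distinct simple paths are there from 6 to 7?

6–2–3–1–7
6–2–7
6–4–3–1–7
6–4–3–2–7
6–7

5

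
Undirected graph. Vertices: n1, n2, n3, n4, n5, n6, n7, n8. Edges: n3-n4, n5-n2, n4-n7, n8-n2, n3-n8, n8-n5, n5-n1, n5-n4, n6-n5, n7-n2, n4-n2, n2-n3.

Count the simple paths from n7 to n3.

n7–n2–n3
n7–n2–n4–n3
n7–n2–n4–n5–n8–n3
n7–n2–n5–n4–n3
n7–n2–n5–n8–n3
n7–n2–n8–n3
n7–n2–n8–n5–n4–n3
n7–n4–n2–n3
n7–n4–n2–n5–n8–n3
n7–n4–n2–n8–n3
n7–n4–n3
n7–n4–n5–n2–n3
n7–n4–n5–n2–n8–n3
n7–n4–n5–n8–n2–n3
n7–n4–n5–n8–n3

15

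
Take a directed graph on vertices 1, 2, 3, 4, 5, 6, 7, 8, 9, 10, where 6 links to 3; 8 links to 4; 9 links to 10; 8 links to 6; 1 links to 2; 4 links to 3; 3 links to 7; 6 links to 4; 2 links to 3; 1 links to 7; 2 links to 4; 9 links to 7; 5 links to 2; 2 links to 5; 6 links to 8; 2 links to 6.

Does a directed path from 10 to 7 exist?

No

10 has no outgoing edges, so nothing is reachable from it.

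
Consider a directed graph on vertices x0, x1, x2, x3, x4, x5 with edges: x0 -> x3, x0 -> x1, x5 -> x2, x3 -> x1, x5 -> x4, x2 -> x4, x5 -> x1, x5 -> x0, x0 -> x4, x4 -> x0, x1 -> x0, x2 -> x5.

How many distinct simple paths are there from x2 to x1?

x2→x4→x0→x1
x2→x4→x0→x3→x1
x2→x5→x0→x1
x2→x5→x0→x3→x1
x2→x5→x1
x2→x5→x4→x0→x1
x2→x5→x4→x0→x3→x1

7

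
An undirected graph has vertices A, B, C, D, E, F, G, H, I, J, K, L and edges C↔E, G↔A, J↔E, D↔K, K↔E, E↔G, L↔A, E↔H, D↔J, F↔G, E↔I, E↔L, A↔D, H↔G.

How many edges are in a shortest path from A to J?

Distance 0: A.
Distance 1: D, G, L.
Distance 2: E, F, H, J, K — contains J.

2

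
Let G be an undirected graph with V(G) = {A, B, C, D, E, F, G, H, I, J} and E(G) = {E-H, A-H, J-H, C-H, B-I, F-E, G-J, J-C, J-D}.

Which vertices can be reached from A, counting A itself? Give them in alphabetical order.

Start at A.
Its neighbours: H.
Then their neighbours: C, E, J.
Then next layer: D, F, G.
Nothing further is reachable.

A, C, D, E, F, G, H, J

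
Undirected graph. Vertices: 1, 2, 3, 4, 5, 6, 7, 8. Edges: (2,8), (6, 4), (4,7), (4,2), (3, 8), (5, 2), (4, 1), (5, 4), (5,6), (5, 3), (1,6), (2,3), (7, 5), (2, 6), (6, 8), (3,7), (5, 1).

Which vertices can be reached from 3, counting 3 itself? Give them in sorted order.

1, 2, 3, 4, 5, 6, 7, 8

Start at 3.
Its neighbours: 2, 5, 7, 8.
Then their neighbours: 1, 4, 6.
Every vertex is now reached.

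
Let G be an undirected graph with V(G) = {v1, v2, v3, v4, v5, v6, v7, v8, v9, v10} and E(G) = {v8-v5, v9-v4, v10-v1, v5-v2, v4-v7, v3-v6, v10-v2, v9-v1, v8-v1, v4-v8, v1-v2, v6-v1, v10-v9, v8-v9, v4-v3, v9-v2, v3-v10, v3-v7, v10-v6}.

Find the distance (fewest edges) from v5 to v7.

3

Distance 0: v5.
Distance 1: v2, v8.
Distance 2: v1, v4, v9, v10.
Distance 3: v3, v6, v7 — contains v7.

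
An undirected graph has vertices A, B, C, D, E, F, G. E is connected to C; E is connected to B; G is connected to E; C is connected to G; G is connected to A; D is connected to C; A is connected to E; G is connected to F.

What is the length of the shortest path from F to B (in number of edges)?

Distance 0: F.
Distance 1: G.
Distance 2: A, C, E.
Distance 3: B, D — contains B.

3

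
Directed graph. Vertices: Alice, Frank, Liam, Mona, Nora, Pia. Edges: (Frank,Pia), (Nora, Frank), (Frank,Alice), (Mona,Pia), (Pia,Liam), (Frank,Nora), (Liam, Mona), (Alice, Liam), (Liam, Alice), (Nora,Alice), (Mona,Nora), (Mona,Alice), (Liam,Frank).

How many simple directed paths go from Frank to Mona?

3

Frank→Alice→Liam→Mona
Frank→Nora→Alice→Liam→Mona
Frank→Pia→Liam→Mona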